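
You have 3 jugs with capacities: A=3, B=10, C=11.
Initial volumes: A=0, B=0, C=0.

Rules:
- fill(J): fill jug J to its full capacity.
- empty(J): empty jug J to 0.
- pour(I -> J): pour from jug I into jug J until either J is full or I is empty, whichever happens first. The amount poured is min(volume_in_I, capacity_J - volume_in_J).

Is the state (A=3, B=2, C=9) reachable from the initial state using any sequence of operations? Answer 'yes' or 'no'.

Answer: yes

Derivation:
BFS from (A=0, B=0, C=0):
  1. fill(C) -> (A=0 B=0 C=11)
  2. pour(C -> A) -> (A=3 B=0 C=8)
  3. pour(C -> B) -> (A=3 B=8 C=0)
  4. pour(A -> C) -> (A=0 B=8 C=3)
  5. fill(A) -> (A=3 B=8 C=3)
  6. pour(A -> B) -> (A=1 B=10 C=3)
  7. pour(B -> C) -> (A=1 B=2 C=11)
  8. pour(C -> A) -> (A=3 B=2 C=9)
Target reached → yes.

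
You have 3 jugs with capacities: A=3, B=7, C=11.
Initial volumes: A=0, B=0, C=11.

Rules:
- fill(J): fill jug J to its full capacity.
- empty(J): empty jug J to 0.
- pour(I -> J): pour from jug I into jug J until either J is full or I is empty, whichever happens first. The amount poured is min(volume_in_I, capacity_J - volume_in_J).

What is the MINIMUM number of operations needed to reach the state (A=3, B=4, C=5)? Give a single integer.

Answer: 6

Derivation:
BFS from (A=0, B=0, C=11). One shortest path:
  1. fill(B) -> (A=0 B=7 C=11)
  2. pour(B -> A) -> (A=3 B=4 C=11)
  3. empty(A) -> (A=0 B=4 C=11)
  4. pour(C -> A) -> (A=3 B=4 C=8)
  5. empty(A) -> (A=0 B=4 C=8)
  6. pour(C -> A) -> (A=3 B=4 C=5)
Reached target in 6 moves.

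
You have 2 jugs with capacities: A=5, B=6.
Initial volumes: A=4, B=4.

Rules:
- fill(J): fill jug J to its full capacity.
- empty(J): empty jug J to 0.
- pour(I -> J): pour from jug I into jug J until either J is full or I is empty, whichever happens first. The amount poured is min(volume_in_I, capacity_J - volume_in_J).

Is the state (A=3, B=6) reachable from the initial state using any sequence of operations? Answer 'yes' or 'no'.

BFS from (A=4, B=4):
  1. fill(A) -> (A=5 B=4)
  2. pour(A -> B) -> (A=3 B=6)
Target reached → yes.

Answer: yes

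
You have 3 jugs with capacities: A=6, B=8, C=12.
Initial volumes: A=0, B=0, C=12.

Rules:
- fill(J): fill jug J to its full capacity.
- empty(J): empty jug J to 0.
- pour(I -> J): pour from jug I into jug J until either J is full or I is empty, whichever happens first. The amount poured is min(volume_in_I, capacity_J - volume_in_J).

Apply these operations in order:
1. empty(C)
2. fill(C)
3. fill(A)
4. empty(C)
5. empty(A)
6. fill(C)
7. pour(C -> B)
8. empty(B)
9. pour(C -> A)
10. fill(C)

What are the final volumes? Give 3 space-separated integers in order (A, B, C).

Step 1: empty(C) -> (A=0 B=0 C=0)
Step 2: fill(C) -> (A=0 B=0 C=12)
Step 3: fill(A) -> (A=6 B=0 C=12)
Step 4: empty(C) -> (A=6 B=0 C=0)
Step 5: empty(A) -> (A=0 B=0 C=0)
Step 6: fill(C) -> (A=0 B=0 C=12)
Step 7: pour(C -> B) -> (A=0 B=8 C=4)
Step 8: empty(B) -> (A=0 B=0 C=4)
Step 9: pour(C -> A) -> (A=4 B=0 C=0)
Step 10: fill(C) -> (A=4 B=0 C=12)

Answer: 4 0 12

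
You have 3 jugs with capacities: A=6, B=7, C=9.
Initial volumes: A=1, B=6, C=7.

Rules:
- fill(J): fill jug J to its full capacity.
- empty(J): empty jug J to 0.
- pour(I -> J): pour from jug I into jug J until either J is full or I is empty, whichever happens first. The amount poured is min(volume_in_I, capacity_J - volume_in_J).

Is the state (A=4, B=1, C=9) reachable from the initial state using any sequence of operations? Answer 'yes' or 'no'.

BFS from (A=1, B=6, C=7):
  1. pour(B -> A) -> (A=6 B=1 C=7)
  2. pour(A -> C) -> (A=4 B=1 C=9)
Target reached → yes.

Answer: yes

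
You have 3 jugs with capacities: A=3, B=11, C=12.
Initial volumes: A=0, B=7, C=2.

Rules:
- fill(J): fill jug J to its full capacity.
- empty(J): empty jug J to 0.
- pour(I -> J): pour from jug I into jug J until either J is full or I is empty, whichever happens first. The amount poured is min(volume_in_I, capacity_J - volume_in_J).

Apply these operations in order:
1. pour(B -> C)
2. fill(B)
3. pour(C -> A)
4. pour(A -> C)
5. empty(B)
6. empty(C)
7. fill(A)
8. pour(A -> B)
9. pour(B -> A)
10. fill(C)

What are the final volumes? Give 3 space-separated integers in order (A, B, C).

Answer: 3 0 12

Derivation:
Step 1: pour(B -> C) -> (A=0 B=0 C=9)
Step 2: fill(B) -> (A=0 B=11 C=9)
Step 3: pour(C -> A) -> (A=3 B=11 C=6)
Step 4: pour(A -> C) -> (A=0 B=11 C=9)
Step 5: empty(B) -> (A=0 B=0 C=9)
Step 6: empty(C) -> (A=0 B=0 C=0)
Step 7: fill(A) -> (A=3 B=0 C=0)
Step 8: pour(A -> B) -> (A=0 B=3 C=0)
Step 9: pour(B -> A) -> (A=3 B=0 C=0)
Step 10: fill(C) -> (A=3 B=0 C=12)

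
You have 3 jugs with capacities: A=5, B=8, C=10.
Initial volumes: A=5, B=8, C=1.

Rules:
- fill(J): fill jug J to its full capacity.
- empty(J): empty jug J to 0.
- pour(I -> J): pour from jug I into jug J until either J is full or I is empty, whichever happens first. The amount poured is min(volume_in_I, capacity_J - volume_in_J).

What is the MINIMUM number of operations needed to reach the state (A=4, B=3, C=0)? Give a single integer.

BFS from (A=5, B=8, C=1). One shortest path:
  1. empty(A) -> (A=0 B=8 C=1)
  2. pour(B -> C) -> (A=0 B=0 C=9)
  3. fill(B) -> (A=0 B=8 C=9)
  4. pour(B -> A) -> (A=5 B=3 C=9)
  5. pour(A -> C) -> (A=4 B=3 C=10)
  6. empty(C) -> (A=4 B=3 C=0)
Reached target in 6 moves.

Answer: 6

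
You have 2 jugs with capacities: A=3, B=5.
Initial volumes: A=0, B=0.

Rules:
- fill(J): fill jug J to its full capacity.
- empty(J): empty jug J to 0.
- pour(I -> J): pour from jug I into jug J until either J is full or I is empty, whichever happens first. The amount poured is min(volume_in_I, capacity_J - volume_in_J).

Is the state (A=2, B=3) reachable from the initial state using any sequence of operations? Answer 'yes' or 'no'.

Answer: no

Derivation:
BFS explored all 16 reachable states.
Reachable set includes: (0,0), (0,1), (0,2), (0,3), (0,4), (0,5), (1,0), (1,5), (2,0), (2,5), (3,0), (3,1) ...
Target (A=2, B=3) not in reachable set → no.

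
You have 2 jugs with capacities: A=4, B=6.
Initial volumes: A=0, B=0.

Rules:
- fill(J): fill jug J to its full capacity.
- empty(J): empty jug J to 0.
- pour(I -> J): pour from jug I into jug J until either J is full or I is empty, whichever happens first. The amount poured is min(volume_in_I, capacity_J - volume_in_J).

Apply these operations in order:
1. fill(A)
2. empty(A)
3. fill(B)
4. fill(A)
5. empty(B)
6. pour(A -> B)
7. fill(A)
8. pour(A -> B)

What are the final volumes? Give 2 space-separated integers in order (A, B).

Answer: 2 6

Derivation:
Step 1: fill(A) -> (A=4 B=0)
Step 2: empty(A) -> (A=0 B=0)
Step 3: fill(B) -> (A=0 B=6)
Step 4: fill(A) -> (A=4 B=6)
Step 5: empty(B) -> (A=4 B=0)
Step 6: pour(A -> B) -> (A=0 B=4)
Step 7: fill(A) -> (A=4 B=4)
Step 8: pour(A -> B) -> (A=2 B=6)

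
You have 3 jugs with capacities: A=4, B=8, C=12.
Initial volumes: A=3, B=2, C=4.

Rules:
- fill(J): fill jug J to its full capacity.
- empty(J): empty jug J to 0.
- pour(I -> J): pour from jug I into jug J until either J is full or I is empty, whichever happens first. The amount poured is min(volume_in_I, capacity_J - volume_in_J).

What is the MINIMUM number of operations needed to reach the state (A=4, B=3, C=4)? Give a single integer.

BFS from (A=3, B=2, C=4). One shortest path:
  1. empty(B) -> (A=3 B=0 C=4)
  2. pour(A -> B) -> (A=0 B=3 C=4)
  3. fill(A) -> (A=4 B=3 C=4)
Reached target in 3 moves.

Answer: 3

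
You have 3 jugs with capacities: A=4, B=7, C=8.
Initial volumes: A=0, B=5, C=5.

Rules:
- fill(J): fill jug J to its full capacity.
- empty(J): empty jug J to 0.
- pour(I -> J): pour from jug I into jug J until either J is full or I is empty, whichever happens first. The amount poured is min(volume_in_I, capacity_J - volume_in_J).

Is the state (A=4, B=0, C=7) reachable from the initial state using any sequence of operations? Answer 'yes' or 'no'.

BFS from (A=0, B=5, C=5):
  1. fill(A) -> (A=4 B=5 C=5)
  2. fill(B) -> (A=4 B=7 C=5)
  3. empty(C) -> (A=4 B=7 C=0)
  4. pour(B -> C) -> (A=4 B=0 C=7)
Target reached → yes.

Answer: yes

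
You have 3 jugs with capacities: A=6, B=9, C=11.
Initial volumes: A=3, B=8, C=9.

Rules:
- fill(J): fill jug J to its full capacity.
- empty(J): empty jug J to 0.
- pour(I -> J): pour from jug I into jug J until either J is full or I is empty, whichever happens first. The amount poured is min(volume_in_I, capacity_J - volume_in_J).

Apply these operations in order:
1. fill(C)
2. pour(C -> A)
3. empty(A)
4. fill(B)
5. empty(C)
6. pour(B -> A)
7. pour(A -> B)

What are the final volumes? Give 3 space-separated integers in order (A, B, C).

Step 1: fill(C) -> (A=3 B=8 C=11)
Step 2: pour(C -> A) -> (A=6 B=8 C=8)
Step 3: empty(A) -> (A=0 B=8 C=8)
Step 4: fill(B) -> (A=0 B=9 C=8)
Step 5: empty(C) -> (A=0 B=9 C=0)
Step 6: pour(B -> A) -> (A=6 B=3 C=0)
Step 7: pour(A -> B) -> (A=0 B=9 C=0)

Answer: 0 9 0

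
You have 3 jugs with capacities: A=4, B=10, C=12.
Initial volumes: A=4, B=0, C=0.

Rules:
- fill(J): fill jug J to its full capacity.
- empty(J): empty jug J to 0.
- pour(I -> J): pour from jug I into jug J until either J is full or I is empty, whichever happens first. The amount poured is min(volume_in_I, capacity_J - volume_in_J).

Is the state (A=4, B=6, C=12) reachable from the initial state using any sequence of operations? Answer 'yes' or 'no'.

Answer: yes

Derivation:
BFS from (A=4, B=0, C=0):
  1. empty(A) -> (A=0 B=0 C=0)
  2. fill(B) -> (A=0 B=10 C=0)
  3. fill(C) -> (A=0 B=10 C=12)
  4. pour(B -> A) -> (A=4 B=6 C=12)
Target reached → yes.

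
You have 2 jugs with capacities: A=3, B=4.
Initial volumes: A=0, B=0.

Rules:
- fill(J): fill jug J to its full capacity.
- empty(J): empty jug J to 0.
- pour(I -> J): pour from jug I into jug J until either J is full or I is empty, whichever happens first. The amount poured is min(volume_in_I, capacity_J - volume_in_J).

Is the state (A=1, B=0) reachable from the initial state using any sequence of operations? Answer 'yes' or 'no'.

Answer: yes

Derivation:
BFS from (A=0, B=0):
  1. fill(B) -> (A=0 B=4)
  2. pour(B -> A) -> (A=3 B=1)
  3. empty(A) -> (A=0 B=1)
  4. pour(B -> A) -> (A=1 B=0)
Target reached → yes.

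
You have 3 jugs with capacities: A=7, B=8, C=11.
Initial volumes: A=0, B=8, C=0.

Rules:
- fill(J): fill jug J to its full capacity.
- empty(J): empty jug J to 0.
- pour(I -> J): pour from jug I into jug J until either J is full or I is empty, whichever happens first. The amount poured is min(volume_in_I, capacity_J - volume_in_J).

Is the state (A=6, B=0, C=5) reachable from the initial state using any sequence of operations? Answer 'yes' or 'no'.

BFS from (A=0, B=8, C=0):
  1. fill(A) -> (A=7 B=8 C=0)
  2. pour(B -> C) -> (A=7 B=0 C=8)
  3. pour(A -> B) -> (A=0 B=7 C=8)
  4. fill(A) -> (A=7 B=7 C=8)
  5. pour(A -> B) -> (A=6 B=8 C=8)
  6. pour(B -> C) -> (A=6 B=5 C=11)
  7. empty(C) -> (A=6 B=5 C=0)
  8. pour(B -> C) -> (A=6 B=0 C=5)
Target reached → yes.

Answer: yes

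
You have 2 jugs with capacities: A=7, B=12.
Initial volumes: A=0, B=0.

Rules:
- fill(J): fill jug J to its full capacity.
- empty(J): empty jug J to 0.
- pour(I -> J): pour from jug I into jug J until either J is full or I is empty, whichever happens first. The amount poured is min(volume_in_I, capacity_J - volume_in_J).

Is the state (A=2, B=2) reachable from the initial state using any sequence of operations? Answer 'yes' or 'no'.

Answer: no

Derivation:
BFS explored all 38 reachable states.
Reachable set includes: (0,0), (0,1), (0,2), (0,3), (0,4), (0,5), (0,6), (0,7), (0,8), (0,9), (0,10), (0,11) ...
Target (A=2, B=2) not in reachable set → no.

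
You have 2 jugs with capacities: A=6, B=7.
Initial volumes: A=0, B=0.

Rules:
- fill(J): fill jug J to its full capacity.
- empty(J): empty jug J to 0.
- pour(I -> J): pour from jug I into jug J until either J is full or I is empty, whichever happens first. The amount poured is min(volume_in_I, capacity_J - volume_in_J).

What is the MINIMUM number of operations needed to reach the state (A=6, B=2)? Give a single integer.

BFS from (A=0, B=0). One shortest path:
  1. fill(B) -> (A=0 B=7)
  2. pour(B -> A) -> (A=6 B=1)
  3. empty(A) -> (A=0 B=1)
  4. pour(B -> A) -> (A=1 B=0)
  5. fill(B) -> (A=1 B=7)
  6. pour(B -> A) -> (A=6 B=2)
Reached target in 6 moves.

Answer: 6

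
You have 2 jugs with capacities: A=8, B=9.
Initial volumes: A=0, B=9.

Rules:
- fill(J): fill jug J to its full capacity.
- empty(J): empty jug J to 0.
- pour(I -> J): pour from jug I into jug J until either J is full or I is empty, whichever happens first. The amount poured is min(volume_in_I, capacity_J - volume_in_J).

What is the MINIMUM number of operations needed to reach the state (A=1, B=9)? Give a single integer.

BFS from (A=0, B=9). One shortest path:
  1. pour(B -> A) -> (A=8 B=1)
  2. empty(A) -> (A=0 B=1)
  3. pour(B -> A) -> (A=1 B=0)
  4. fill(B) -> (A=1 B=9)
Reached target in 4 moves.

Answer: 4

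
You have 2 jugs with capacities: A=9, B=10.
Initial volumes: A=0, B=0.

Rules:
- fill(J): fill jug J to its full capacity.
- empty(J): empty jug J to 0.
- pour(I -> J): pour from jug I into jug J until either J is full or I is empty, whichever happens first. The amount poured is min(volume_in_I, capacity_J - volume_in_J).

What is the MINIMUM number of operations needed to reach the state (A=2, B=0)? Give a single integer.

Answer: 8

Derivation:
BFS from (A=0, B=0). One shortest path:
  1. fill(B) -> (A=0 B=10)
  2. pour(B -> A) -> (A=9 B=1)
  3. empty(A) -> (A=0 B=1)
  4. pour(B -> A) -> (A=1 B=0)
  5. fill(B) -> (A=1 B=10)
  6. pour(B -> A) -> (A=9 B=2)
  7. empty(A) -> (A=0 B=2)
  8. pour(B -> A) -> (A=2 B=0)
Reached target in 8 moves.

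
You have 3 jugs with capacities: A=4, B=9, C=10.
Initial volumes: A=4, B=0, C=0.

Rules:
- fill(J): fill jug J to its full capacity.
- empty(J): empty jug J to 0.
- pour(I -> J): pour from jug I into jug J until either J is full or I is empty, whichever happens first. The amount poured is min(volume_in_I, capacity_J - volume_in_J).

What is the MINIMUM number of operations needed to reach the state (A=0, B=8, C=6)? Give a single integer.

Answer: 4

Derivation:
BFS from (A=4, B=0, C=0). One shortest path:
  1. fill(C) -> (A=4 B=0 C=10)
  2. pour(A -> B) -> (A=0 B=4 C=10)
  3. pour(C -> A) -> (A=4 B=4 C=6)
  4. pour(A -> B) -> (A=0 B=8 C=6)
Reached target in 4 moves.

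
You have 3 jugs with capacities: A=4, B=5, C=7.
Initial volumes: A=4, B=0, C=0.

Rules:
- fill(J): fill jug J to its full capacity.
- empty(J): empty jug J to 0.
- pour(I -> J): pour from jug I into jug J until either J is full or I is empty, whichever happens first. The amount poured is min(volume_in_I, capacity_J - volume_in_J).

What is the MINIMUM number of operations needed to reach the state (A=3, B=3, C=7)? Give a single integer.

Answer: 6

Derivation:
BFS from (A=4, B=0, C=0). One shortest path:
  1. fill(B) -> (A=4 B=5 C=0)
  2. pour(B -> C) -> (A=4 B=0 C=5)
  3. pour(A -> B) -> (A=0 B=4 C=5)
  4. fill(A) -> (A=4 B=4 C=5)
  5. pour(A -> B) -> (A=3 B=5 C=5)
  6. pour(B -> C) -> (A=3 B=3 C=7)
Reached target in 6 moves.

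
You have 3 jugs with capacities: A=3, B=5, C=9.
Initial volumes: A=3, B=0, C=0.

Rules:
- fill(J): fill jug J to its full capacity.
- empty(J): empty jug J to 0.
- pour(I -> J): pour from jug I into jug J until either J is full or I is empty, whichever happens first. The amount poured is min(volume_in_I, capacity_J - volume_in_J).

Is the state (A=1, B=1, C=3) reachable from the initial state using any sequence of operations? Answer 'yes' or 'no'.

Answer: no

Derivation:
BFS explored all 176 reachable states.
Reachable set includes: (0,0,0), (0,0,1), (0,0,2), (0,0,3), (0,0,4), (0,0,5), (0,0,6), (0,0,7), (0,0,8), (0,0,9), (0,1,0), (0,1,1) ...
Target (A=1, B=1, C=3) not in reachable set → no.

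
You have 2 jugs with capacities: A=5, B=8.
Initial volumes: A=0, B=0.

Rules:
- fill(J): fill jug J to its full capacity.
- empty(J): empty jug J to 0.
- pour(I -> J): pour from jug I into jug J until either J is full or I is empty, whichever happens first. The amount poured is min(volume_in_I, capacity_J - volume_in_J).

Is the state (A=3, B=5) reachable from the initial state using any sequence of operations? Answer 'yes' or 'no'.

Answer: no

Derivation:
BFS explored all 26 reachable states.
Reachable set includes: (0,0), (0,1), (0,2), (0,3), (0,4), (0,5), (0,6), (0,7), (0,8), (1,0), (1,8), (2,0) ...
Target (A=3, B=5) not in reachable set → no.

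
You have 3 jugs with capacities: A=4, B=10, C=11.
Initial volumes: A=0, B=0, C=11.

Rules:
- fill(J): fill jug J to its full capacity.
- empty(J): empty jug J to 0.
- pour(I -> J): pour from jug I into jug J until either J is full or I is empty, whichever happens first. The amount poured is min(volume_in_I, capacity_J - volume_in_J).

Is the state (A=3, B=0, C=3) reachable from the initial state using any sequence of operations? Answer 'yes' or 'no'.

BFS from (A=0, B=0, C=11):
  1. fill(A) -> (A=4 B=0 C=11)
  2. fill(B) -> (A=4 B=10 C=11)
  3. empty(C) -> (A=4 B=10 C=0)
  4. pour(A -> C) -> (A=0 B=10 C=4)
  5. pour(B -> C) -> (A=0 B=3 C=11)
  6. pour(C -> A) -> (A=4 B=3 C=7)
  7. empty(A) -> (A=0 B=3 C=7)
  8. pour(C -> A) -> (A=4 B=3 C=3)
  9. empty(A) -> (A=0 B=3 C=3)
  10. pour(B -> A) -> (A=3 B=0 C=3)
Target reached → yes.

Answer: yes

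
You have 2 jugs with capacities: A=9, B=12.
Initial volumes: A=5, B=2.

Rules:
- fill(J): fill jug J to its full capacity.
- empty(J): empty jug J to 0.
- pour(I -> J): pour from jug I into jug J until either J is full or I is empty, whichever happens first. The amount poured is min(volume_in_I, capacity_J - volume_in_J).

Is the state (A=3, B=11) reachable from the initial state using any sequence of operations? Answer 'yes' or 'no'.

Answer: no

Derivation:
BFS explored all 43 reachable states.
Reachable set includes: (0,0), (0,1), (0,2), (0,3), (0,4), (0,5), (0,6), (0,7), (0,8), (0,9), (0,10), (0,11) ...
Target (A=3, B=11) not in reachable set → no.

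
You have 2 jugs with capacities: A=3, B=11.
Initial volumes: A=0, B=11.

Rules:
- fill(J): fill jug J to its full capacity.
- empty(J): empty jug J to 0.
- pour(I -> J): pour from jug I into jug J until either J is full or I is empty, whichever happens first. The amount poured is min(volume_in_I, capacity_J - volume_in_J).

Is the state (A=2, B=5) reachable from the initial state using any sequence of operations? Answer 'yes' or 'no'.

Answer: no

Derivation:
BFS explored all 28 reachable states.
Reachable set includes: (0,0), (0,1), (0,2), (0,3), (0,4), (0,5), (0,6), (0,7), (0,8), (0,9), (0,10), (0,11) ...
Target (A=2, B=5) not in reachable set → no.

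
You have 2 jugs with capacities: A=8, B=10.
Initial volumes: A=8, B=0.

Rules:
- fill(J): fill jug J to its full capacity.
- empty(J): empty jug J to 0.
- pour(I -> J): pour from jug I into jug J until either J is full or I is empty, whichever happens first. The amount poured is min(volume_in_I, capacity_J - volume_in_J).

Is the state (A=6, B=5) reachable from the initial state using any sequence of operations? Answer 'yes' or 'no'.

BFS explored all 18 reachable states.
Reachable set includes: (0,0), (0,2), (0,4), (0,6), (0,8), (0,10), (2,0), (2,10), (4,0), (4,10), (6,0), (6,10) ...
Target (A=6, B=5) not in reachable set → no.

Answer: no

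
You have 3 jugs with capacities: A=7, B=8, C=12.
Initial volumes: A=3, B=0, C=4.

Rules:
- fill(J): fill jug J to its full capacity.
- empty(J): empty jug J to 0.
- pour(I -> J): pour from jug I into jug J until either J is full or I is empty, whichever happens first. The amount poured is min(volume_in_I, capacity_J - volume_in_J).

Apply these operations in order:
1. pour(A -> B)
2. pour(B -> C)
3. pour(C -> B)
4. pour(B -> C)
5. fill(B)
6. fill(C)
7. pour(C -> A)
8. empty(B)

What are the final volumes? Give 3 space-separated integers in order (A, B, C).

Step 1: pour(A -> B) -> (A=0 B=3 C=4)
Step 2: pour(B -> C) -> (A=0 B=0 C=7)
Step 3: pour(C -> B) -> (A=0 B=7 C=0)
Step 4: pour(B -> C) -> (A=0 B=0 C=7)
Step 5: fill(B) -> (A=0 B=8 C=7)
Step 6: fill(C) -> (A=0 B=8 C=12)
Step 7: pour(C -> A) -> (A=7 B=8 C=5)
Step 8: empty(B) -> (A=7 B=0 C=5)

Answer: 7 0 5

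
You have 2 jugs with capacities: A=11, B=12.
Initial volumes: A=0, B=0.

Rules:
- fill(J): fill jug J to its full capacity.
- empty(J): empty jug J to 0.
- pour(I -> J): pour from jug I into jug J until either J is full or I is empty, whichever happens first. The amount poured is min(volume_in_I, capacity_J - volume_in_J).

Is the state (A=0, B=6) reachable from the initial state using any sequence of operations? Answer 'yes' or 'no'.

Answer: yes

Derivation:
BFS from (A=0, B=0):
  1. fill(A) -> (A=11 B=0)
  2. pour(A -> B) -> (A=0 B=11)
  3. fill(A) -> (A=11 B=11)
  4. pour(A -> B) -> (A=10 B=12)
  5. empty(B) -> (A=10 B=0)
  6. pour(A -> B) -> (A=0 B=10)
  7. fill(A) -> (A=11 B=10)
  8. pour(A -> B) -> (A=9 B=12)
  9. empty(B) -> (A=9 B=0)
  10. pour(A -> B) -> (A=0 B=9)
  11. fill(A) -> (A=11 B=9)
  12. pour(A -> B) -> (A=8 B=12)
  13. empty(B) -> (A=8 B=0)
  14. pour(A -> B) -> (A=0 B=8)
  15. fill(A) -> (A=11 B=8)
  16. pour(A -> B) -> (A=7 B=12)
  17. empty(B) -> (A=7 B=0)
  18. pour(A -> B) -> (A=0 B=7)
  19. fill(A) -> (A=11 B=7)
  20. pour(A -> B) -> (A=6 B=12)
  21. empty(B) -> (A=6 B=0)
  22. pour(A -> B) -> (A=0 B=6)
Target reached → yes.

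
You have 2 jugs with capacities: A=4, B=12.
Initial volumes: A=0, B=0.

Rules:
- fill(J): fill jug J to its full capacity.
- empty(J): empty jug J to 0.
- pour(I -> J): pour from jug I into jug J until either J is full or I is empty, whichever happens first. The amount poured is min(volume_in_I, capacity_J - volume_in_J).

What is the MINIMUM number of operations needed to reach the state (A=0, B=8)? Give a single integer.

BFS from (A=0, B=0). One shortest path:
  1. fill(B) -> (A=0 B=12)
  2. pour(B -> A) -> (A=4 B=8)
  3. empty(A) -> (A=0 B=8)
Reached target in 3 moves.

Answer: 3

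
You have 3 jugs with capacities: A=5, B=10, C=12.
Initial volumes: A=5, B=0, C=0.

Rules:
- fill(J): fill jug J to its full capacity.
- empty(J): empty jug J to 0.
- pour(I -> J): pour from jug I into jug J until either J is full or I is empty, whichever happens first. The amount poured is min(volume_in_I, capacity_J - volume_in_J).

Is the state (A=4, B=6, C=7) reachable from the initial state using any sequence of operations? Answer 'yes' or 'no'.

Answer: no

Derivation:
BFS explored all 462 reachable states.
Reachable set includes: (0,0,0), (0,0,1), (0,0,2), (0,0,3), (0,0,4), (0,0,5), (0,0,6), (0,0,7), (0,0,8), (0,0,9), (0,0,10), (0,0,11) ...
Target (A=4, B=6, C=7) not in reachable set → no.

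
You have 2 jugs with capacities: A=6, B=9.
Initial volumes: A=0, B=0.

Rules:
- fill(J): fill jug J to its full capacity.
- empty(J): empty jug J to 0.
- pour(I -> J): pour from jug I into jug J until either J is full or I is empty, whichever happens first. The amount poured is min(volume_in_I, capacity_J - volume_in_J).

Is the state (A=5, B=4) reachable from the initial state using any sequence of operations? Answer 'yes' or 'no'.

Answer: no

Derivation:
BFS explored all 10 reachable states.
Reachable set includes: (0,0), (0,3), (0,6), (0,9), (3,0), (3,9), (6,0), (6,3), (6,6), (6,9)
Target (A=5, B=4) not in reachable set → no.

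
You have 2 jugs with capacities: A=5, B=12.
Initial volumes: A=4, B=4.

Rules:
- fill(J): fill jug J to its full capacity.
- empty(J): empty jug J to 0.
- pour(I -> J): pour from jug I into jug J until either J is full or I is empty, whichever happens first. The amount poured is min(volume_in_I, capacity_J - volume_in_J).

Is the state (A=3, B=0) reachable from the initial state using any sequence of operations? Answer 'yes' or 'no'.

BFS from (A=4, B=4):
  1. pour(B -> A) -> (A=5 B=3)
  2. empty(A) -> (A=0 B=3)
  3. pour(B -> A) -> (A=3 B=0)
Target reached → yes.

Answer: yes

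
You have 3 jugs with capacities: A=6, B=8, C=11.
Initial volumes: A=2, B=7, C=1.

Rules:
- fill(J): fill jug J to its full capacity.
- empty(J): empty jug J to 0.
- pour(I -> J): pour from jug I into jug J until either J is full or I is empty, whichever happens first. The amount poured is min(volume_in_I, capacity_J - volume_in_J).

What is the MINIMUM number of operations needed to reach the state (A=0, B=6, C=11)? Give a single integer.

BFS from (A=2, B=7, C=1). One shortest path:
  1. fill(A) -> (A=6 B=7 C=1)
  2. empty(B) -> (A=6 B=0 C=1)
  3. fill(C) -> (A=6 B=0 C=11)
  4. pour(A -> B) -> (A=0 B=6 C=11)
Reached target in 4 moves.

Answer: 4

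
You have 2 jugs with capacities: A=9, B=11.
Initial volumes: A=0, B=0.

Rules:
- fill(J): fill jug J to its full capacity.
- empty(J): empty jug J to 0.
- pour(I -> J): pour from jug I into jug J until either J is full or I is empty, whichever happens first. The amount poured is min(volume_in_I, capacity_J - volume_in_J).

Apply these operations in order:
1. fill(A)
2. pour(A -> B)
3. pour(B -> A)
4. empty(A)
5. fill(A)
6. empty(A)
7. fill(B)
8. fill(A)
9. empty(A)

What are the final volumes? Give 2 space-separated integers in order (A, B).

Step 1: fill(A) -> (A=9 B=0)
Step 2: pour(A -> B) -> (A=0 B=9)
Step 3: pour(B -> A) -> (A=9 B=0)
Step 4: empty(A) -> (A=0 B=0)
Step 5: fill(A) -> (A=9 B=0)
Step 6: empty(A) -> (A=0 B=0)
Step 7: fill(B) -> (A=0 B=11)
Step 8: fill(A) -> (A=9 B=11)
Step 9: empty(A) -> (A=0 B=11)

Answer: 0 11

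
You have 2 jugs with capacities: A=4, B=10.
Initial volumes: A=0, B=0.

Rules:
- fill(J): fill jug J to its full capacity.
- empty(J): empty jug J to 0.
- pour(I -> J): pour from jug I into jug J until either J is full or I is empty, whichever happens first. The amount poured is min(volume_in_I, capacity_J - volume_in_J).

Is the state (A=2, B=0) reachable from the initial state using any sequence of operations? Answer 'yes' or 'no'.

BFS from (A=0, B=0):
  1. fill(B) -> (A=0 B=10)
  2. pour(B -> A) -> (A=4 B=6)
  3. empty(A) -> (A=0 B=6)
  4. pour(B -> A) -> (A=4 B=2)
  5. empty(A) -> (A=0 B=2)
  6. pour(B -> A) -> (A=2 B=0)
Target reached → yes.

Answer: yes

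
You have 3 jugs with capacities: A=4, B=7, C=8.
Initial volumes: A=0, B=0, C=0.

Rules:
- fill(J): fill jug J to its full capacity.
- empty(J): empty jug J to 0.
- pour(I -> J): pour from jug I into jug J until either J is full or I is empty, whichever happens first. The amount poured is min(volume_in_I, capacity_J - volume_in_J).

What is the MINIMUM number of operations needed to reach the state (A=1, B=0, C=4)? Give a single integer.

Answer: 6

Derivation:
BFS from (A=0, B=0, C=0). One shortest path:
  1. fill(A) -> (A=4 B=0 C=0)
  2. fill(C) -> (A=4 B=0 C=8)
  3. pour(A -> B) -> (A=0 B=4 C=8)
  4. pour(C -> A) -> (A=4 B=4 C=4)
  5. pour(A -> B) -> (A=1 B=7 C=4)
  6. empty(B) -> (A=1 B=0 C=4)
Reached target in 6 moves.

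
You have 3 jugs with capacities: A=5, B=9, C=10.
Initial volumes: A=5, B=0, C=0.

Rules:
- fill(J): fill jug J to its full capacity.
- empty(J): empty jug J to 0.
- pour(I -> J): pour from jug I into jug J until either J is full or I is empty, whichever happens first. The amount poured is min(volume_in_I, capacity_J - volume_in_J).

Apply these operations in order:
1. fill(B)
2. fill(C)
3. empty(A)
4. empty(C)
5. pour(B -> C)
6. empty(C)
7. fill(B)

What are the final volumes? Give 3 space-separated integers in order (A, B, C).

Step 1: fill(B) -> (A=5 B=9 C=0)
Step 2: fill(C) -> (A=5 B=9 C=10)
Step 3: empty(A) -> (A=0 B=9 C=10)
Step 4: empty(C) -> (A=0 B=9 C=0)
Step 5: pour(B -> C) -> (A=0 B=0 C=9)
Step 6: empty(C) -> (A=0 B=0 C=0)
Step 7: fill(B) -> (A=0 B=9 C=0)

Answer: 0 9 0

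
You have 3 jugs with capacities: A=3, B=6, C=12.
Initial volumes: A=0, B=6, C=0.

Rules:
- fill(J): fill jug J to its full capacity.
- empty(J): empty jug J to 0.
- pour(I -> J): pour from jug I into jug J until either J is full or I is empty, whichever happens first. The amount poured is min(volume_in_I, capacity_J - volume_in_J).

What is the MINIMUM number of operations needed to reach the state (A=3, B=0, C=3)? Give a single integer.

Answer: 2

Derivation:
BFS from (A=0, B=6, C=0). One shortest path:
  1. pour(B -> A) -> (A=3 B=3 C=0)
  2. pour(B -> C) -> (A=3 B=0 C=3)
Reached target in 2 moves.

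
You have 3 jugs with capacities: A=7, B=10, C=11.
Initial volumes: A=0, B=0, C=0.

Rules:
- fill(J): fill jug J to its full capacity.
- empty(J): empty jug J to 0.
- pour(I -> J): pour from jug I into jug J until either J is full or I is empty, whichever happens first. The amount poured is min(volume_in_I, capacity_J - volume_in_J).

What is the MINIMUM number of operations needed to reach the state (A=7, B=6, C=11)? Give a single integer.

BFS from (A=0, B=0, C=0). One shortest path:
  1. fill(A) -> (A=7 B=0 C=0)
  2. fill(B) -> (A=7 B=10 C=0)
  3. pour(A -> C) -> (A=0 B=10 C=7)
  4. fill(A) -> (A=7 B=10 C=7)
  5. pour(B -> C) -> (A=7 B=6 C=11)
Reached target in 5 moves.

Answer: 5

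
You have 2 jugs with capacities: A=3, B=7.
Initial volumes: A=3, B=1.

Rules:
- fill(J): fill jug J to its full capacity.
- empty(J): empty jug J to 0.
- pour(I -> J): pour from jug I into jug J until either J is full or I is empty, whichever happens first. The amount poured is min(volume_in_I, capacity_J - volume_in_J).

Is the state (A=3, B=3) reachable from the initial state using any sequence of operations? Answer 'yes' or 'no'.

BFS from (A=3, B=1):
  1. empty(B) -> (A=3 B=0)
  2. pour(A -> B) -> (A=0 B=3)
  3. fill(A) -> (A=3 B=3)
Target reached → yes.

Answer: yes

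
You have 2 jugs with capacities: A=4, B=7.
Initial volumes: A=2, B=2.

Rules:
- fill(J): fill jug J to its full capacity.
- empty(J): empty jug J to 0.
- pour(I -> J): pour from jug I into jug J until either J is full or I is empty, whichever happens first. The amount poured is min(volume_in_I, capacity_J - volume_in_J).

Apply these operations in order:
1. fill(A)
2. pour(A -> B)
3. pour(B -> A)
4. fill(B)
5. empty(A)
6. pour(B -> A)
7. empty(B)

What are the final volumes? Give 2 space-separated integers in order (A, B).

Step 1: fill(A) -> (A=4 B=2)
Step 2: pour(A -> B) -> (A=0 B=6)
Step 3: pour(B -> A) -> (A=4 B=2)
Step 4: fill(B) -> (A=4 B=7)
Step 5: empty(A) -> (A=0 B=7)
Step 6: pour(B -> A) -> (A=4 B=3)
Step 7: empty(B) -> (A=4 B=0)

Answer: 4 0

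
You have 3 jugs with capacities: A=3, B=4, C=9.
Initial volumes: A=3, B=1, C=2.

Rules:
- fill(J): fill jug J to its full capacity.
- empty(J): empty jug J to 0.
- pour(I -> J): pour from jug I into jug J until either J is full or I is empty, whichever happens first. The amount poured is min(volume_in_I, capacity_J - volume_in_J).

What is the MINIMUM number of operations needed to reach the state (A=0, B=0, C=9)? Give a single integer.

BFS from (A=3, B=1, C=2). One shortest path:
  1. empty(A) -> (A=0 B=1 C=2)
  2. empty(B) -> (A=0 B=0 C=2)
  3. fill(C) -> (A=0 B=0 C=9)
Reached target in 3 moves.

Answer: 3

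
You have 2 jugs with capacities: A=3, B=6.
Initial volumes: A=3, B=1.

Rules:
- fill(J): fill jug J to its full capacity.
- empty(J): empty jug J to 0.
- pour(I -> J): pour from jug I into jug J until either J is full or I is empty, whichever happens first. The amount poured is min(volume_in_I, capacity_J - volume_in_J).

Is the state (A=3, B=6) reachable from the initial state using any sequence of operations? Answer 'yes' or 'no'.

BFS from (A=3, B=1):
  1. fill(B) -> (A=3 B=6)
Target reached → yes.

Answer: yes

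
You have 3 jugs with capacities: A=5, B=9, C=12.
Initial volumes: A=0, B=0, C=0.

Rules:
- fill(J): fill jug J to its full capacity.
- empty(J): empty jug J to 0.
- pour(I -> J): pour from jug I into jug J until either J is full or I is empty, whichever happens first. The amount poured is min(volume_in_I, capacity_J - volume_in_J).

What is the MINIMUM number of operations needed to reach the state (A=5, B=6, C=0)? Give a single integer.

BFS from (A=0, B=0, C=0). One shortest path:
  1. fill(A) -> (A=5 B=0 C=0)
  2. fill(B) -> (A=5 B=9 C=0)
  3. pour(B -> C) -> (A=5 B=0 C=9)
  4. fill(B) -> (A=5 B=9 C=9)
  5. pour(B -> C) -> (A=5 B=6 C=12)
  6. empty(C) -> (A=5 B=6 C=0)
Reached target in 6 moves.

Answer: 6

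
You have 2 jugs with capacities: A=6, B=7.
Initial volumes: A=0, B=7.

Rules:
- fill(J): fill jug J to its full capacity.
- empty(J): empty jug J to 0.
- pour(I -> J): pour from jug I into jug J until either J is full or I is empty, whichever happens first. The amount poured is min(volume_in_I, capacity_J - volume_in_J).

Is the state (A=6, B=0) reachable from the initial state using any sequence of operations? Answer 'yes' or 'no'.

Answer: yes

Derivation:
BFS from (A=0, B=7):
  1. fill(A) -> (A=6 B=7)
  2. empty(B) -> (A=6 B=0)
Target reached → yes.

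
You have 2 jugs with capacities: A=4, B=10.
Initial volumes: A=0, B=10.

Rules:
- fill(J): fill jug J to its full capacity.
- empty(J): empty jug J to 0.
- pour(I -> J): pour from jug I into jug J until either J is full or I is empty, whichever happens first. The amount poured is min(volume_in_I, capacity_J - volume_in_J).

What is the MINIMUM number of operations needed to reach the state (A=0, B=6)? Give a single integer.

BFS from (A=0, B=10). One shortest path:
  1. pour(B -> A) -> (A=4 B=6)
  2. empty(A) -> (A=0 B=6)
Reached target in 2 moves.

Answer: 2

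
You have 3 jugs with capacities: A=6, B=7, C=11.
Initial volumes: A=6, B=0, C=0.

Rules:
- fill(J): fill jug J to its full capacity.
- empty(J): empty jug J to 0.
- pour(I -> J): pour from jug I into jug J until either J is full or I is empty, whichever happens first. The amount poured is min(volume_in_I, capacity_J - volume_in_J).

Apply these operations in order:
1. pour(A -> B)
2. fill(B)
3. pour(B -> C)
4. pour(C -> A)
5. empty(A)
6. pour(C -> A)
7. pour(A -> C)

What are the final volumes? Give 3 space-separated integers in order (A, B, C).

Answer: 0 0 1

Derivation:
Step 1: pour(A -> B) -> (A=0 B=6 C=0)
Step 2: fill(B) -> (A=0 B=7 C=0)
Step 3: pour(B -> C) -> (A=0 B=0 C=7)
Step 4: pour(C -> A) -> (A=6 B=0 C=1)
Step 5: empty(A) -> (A=0 B=0 C=1)
Step 6: pour(C -> A) -> (A=1 B=0 C=0)
Step 7: pour(A -> C) -> (A=0 B=0 C=1)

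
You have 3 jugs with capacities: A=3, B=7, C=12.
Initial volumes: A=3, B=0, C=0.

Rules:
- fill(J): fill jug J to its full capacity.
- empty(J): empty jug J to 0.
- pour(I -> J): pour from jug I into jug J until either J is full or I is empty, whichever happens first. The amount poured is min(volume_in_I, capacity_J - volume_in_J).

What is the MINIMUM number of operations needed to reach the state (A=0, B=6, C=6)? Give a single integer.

Answer: 6

Derivation:
BFS from (A=3, B=0, C=0). One shortest path:
  1. empty(A) -> (A=0 B=0 C=0)
  2. fill(C) -> (A=0 B=0 C=12)
  3. pour(C -> A) -> (A=3 B=0 C=9)
  4. pour(A -> B) -> (A=0 B=3 C=9)
  5. pour(C -> A) -> (A=3 B=3 C=6)
  6. pour(A -> B) -> (A=0 B=6 C=6)
Reached target in 6 moves.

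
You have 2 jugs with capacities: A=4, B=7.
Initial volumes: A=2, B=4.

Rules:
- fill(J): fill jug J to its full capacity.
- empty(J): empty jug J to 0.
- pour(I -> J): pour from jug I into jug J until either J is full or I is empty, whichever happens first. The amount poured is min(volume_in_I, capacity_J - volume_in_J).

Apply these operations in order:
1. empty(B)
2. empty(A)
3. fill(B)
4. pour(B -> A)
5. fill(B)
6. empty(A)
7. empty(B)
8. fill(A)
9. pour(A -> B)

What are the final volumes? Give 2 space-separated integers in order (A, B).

Answer: 0 4

Derivation:
Step 1: empty(B) -> (A=2 B=0)
Step 2: empty(A) -> (A=0 B=0)
Step 3: fill(B) -> (A=0 B=7)
Step 4: pour(B -> A) -> (A=4 B=3)
Step 5: fill(B) -> (A=4 B=7)
Step 6: empty(A) -> (A=0 B=7)
Step 7: empty(B) -> (A=0 B=0)
Step 8: fill(A) -> (A=4 B=0)
Step 9: pour(A -> B) -> (A=0 B=4)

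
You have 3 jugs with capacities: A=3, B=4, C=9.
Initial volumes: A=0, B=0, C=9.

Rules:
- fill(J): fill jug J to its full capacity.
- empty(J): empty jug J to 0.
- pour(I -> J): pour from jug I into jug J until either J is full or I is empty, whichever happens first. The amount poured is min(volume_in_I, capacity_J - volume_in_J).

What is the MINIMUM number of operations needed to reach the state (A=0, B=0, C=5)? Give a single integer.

Answer: 2

Derivation:
BFS from (A=0, B=0, C=9). One shortest path:
  1. pour(C -> B) -> (A=0 B=4 C=5)
  2. empty(B) -> (A=0 B=0 C=5)
Reached target in 2 moves.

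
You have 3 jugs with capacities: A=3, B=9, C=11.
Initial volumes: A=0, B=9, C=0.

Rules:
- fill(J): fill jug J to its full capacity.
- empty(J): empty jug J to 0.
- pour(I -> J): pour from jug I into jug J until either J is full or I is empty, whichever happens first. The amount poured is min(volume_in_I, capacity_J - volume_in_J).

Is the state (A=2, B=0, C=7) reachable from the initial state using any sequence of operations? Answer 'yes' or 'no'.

BFS from (A=0, B=9, C=0):
  1. fill(A) -> (A=3 B=9 C=0)
  2. pour(B -> C) -> (A=3 B=0 C=9)
  3. pour(A -> C) -> (A=1 B=0 C=11)
  4. pour(C -> B) -> (A=1 B=9 C=2)
  5. pour(B -> A) -> (A=3 B=7 C=2)
  6. empty(A) -> (A=0 B=7 C=2)
  7. pour(C -> A) -> (A=2 B=7 C=0)
  8. pour(B -> C) -> (A=2 B=0 C=7)
Target reached → yes.

Answer: yes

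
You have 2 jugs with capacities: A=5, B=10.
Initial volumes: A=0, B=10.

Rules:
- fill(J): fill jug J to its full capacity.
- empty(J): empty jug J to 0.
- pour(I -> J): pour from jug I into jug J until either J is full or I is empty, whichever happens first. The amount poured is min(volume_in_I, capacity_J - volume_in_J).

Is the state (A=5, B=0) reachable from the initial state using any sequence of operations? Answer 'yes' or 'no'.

Answer: yes

Derivation:
BFS from (A=0, B=10):
  1. fill(A) -> (A=5 B=10)
  2. empty(B) -> (A=5 B=0)
Target reached → yes.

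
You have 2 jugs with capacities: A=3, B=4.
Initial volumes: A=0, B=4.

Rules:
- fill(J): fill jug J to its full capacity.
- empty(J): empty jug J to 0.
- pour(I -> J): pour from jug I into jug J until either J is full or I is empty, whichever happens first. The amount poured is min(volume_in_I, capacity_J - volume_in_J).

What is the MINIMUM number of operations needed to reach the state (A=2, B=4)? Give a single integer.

BFS from (A=0, B=4). One shortest path:
  1. fill(A) -> (A=3 B=4)
  2. empty(B) -> (A=3 B=0)
  3. pour(A -> B) -> (A=0 B=3)
  4. fill(A) -> (A=3 B=3)
  5. pour(A -> B) -> (A=2 B=4)
Reached target in 5 moves.

Answer: 5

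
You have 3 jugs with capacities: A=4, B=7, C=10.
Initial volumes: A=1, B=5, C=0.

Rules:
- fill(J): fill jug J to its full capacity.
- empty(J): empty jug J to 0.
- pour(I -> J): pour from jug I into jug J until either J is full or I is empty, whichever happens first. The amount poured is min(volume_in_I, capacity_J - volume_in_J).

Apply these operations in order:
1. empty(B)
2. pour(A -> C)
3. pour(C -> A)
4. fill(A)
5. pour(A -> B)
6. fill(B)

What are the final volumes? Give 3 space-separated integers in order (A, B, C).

Step 1: empty(B) -> (A=1 B=0 C=0)
Step 2: pour(A -> C) -> (A=0 B=0 C=1)
Step 3: pour(C -> A) -> (A=1 B=0 C=0)
Step 4: fill(A) -> (A=4 B=0 C=0)
Step 5: pour(A -> B) -> (A=0 B=4 C=0)
Step 6: fill(B) -> (A=0 B=7 C=0)

Answer: 0 7 0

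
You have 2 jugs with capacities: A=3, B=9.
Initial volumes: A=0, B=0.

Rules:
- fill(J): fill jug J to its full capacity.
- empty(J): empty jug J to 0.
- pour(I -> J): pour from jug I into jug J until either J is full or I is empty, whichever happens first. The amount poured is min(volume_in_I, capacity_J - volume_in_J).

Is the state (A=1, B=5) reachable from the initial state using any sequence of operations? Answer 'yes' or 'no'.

BFS explored all 8 reachable states.
Reachable set includes: (0,0), (0,3), (0,6), (0,9), (3,0), (3,3), (3,6), (3,9)
Target (A=1, B=5) not in reachable set → no.

Answer: no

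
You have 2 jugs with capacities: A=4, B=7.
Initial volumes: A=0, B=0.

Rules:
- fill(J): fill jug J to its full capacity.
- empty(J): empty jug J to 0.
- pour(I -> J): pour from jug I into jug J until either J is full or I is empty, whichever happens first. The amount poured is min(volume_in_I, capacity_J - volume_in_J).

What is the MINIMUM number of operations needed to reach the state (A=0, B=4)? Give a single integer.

BFS from (A=0, B=0). One shortest path:
  1. fill(A) -> (A=4 B=0)
  2. pour(A -> B) -> (A=0 B=4)
Reached target in 2 moves.

Answer: 2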